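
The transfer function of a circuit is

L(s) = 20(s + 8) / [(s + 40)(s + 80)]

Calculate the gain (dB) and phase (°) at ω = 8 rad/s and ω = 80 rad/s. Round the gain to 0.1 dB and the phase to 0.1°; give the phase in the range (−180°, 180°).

At s = jω = j8:
zero (s+8): 8 + j8 → |·| = √(8²+8²) = √128 ≈ 11.314, ∠ = arctan(8/8) ≈ 45.00°
pole (s+40): 40 + j8 → |·| = √(40²+8²) = √1664 ≈ 40.792, ∠ = arctan(8/40) ≈ 11.31°
pole (s+80): 80 + j8 → |·| = √(80²+8²) = √6464 ≈ 80.399, ∠ = arctan(8/80) ≈ 5.71°
|L| = 20 · 11.314 / 3279.6 ≈ 0.068996
Gain = 20 log₁₀(0.068996) ≈ -23.22 dB
∠L = 45.00° − 17.02° = 27.98°

At s = jω = j80:
zero (s+8): 8 + j80 → |·| = √(8²+80²) = √6464 ≈ 80.399, ∠ = arctan(80/8) ≈ 84.29°
pole (s+40): 40 + j80 → |·| = √(40²+80²) = √8000 ≈ 89.443, ∠ = arctan(80/40) ≈ 63.43°
pole (s+80): 80 + j80 → |·| = √(80²+80²) = √12800 ≈ 113.14, ∠ = arctan(80/80) ≈ 45.00°
|L| = 20 · 80.399 / 10120 ≈ 0.15889
Gain = 20 log₁₀(0.15889) ≈ -15.98 dB
∠L = 84.29° − 108.43° = -24.14°

ω = 8: -23.2 dB, 28.0°; ω = 80: -16.0 dB, -24.1°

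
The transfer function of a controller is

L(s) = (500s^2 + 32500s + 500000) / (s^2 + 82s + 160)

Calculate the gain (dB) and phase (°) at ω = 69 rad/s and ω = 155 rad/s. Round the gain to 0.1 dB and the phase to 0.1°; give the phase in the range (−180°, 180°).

Substitute s = j69:
Numerator: 500(j69)^2 + 32500(j69) + 500000 = -1880500 + j2242500
Denominator: (j69)^2 + 82(j69) + 160 = -4601 + j5658
|N| = √(1880500² + 2242500²) ≈ 2.9266e+06, ∠N ≈ 129.98°
|D| = √(4601² + 5658²) ≈ 7292.6, ∠D ≈ 129.12°
|L| = 2.9266e+06 / 7292.6 ≈ 401.31
Gain = 20 log₁₀(401.31) ≈ 52.07 dB
∠L = 129.98° − 129.12° = 0.86°

Substitute s = j155:
Numerator: 500(j155)^2 + 32500(j155) + 500000 = -11512500 + j5037500
Denominator: (j155)^2 + 82(j155) + 160 = -23865 + j12710
|N| = √(11512500² + 5037500²) ≈ 1.2566e+07, ∠N ≈ 156.37°
|D| = √(23865² + 12710²) ≈ 27039, ∠D ≈ 151.96°
|L| = 1.2566e+07 / 27039 ≈ 464.74
Gain = 20 log₁₀(464.74) ≈ 53.34 dB
∠L = 156.37° − 151.96° = 4.41°

ω = 69: 52.1 dB, 0.9°; ω = 155: 53.3 dB, 4.4°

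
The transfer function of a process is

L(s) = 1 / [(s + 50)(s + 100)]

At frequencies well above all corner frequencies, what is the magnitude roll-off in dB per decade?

-40 dB/decade

Each pole contributes −20 dB/decade at high frequency; each zero contributes +20 dB/decade.
Net: 0 zero(s) − 2 pole(s) → -40 dB/decade.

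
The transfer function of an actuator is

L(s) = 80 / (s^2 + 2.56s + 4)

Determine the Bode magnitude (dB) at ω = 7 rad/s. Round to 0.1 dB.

At s = jω = j7:
quadratic: (j7)² + 2.56·j7 + 4 = -45 + j17.92 → |·| ≈ 48.437, ∠ ≈ 158.29°
|L| = 80 / 48.437 ≈ 1.6516
Gain = 20 log₁₀(1.6516) ≈ 4.36 dB

4.4 dB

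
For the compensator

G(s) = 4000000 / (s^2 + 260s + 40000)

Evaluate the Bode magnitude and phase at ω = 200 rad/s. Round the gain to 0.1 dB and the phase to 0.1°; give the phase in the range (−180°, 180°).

At s = jω = j200:
quadratic: (j200)² + 260·j200 + 40000 = 0 + j52000 → |·| ≈ 52000, ∠ ≈ 90.00°
|G| = 4000000 / 52000 ≈ 76.923
Gain = 20 log₁₀(76.923) ≈ 37.72 dB
∠G = 0.00° − 90.00° = -90.00°

37.7 dB, -90.0°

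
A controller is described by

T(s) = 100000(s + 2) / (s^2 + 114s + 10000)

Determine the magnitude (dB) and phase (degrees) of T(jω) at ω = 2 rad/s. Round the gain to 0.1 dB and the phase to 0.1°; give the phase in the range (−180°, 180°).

29.0 dB, 43.7°

At s = jω = j2:
zero (s+2): 2 + j2 → |·| = √(2²+2²) = √8 ≈ 2.8284, ∠ = arctan(2/2) ≈ 45.00°
quadratic: (j2)² + 114·j2 + 10000 = 9996 + j228 → |·| ≈ 9998.6, ∠ ≈ 1.31°
|T| = 100000 · 2.8284 / 9998.6 ≈ 28.288
Gain = 20 log₁₀(28.288) ≈ 29.03 dB
∠T = 45.00° − 1.31° = 43.69°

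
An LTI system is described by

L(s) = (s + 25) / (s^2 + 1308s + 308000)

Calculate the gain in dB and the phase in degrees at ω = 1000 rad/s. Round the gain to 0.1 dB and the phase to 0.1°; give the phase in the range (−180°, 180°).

Substitute s = j1000:
Numerator: (j1000) + 25 = 25 + j1000
Denominator: (j1000)^2 + 1308(j1000) + 308000 = -692000 + j1308000
|N| = √(25² + 1000²) ≈ 1000.3, ∠N ≈ 88.57°
|D| = √(692000² + 1308000²) ≈ 1.4798e+06, ∠D ≈ 117.88°
|L| = 1000.3 / 1.4798e+06 ≈ 0.00067597
Gain = 20 log₁₀(0.00067597) ≈ -63.40 dB
∠L = 88.57° − 117.88° = -29.31°

-63.4 dB, -29.3°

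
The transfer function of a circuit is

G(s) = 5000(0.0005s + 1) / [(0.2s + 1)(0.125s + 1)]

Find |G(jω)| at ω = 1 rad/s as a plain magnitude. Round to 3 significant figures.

At ω = 1 rad/s:
zero (1 + j1·0.0005) = 1 + j0.0005 → |·| ≈ 1, ∠ ≈ 0.03°
pole (1 + j1·0.2) = 1 + j0.2 → |·| ≈ 1.0198, ∠ ≈ 11.31°
pole (1 + j1·0.125) = 1 + j0.125 → |·| ≈ 1.0078, ∠ ≈ 7.13°
|G| = 5000 · 1 / (1.0198 · 1.0078) ≈ 4865

4.87e+03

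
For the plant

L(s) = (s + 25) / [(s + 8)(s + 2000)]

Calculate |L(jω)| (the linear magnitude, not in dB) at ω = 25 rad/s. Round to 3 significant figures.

At s = jω = j25:
zero (s+25): 25 + j25 → |·| = √(25²+25²) = √1250 ≈ 35.355, ∠ = arctan(25/25) ≈ 45.00°
pole (s+8): 8 + j25 → |·| = √(8²+25²) = √689 ≈ 26.249, ∠ = arctan(25/8) ≈ 72.26°
pole (s+2000): 2000 + j25 → |·| = √(2000²+25²) = √4000625 ≈ 2000.2, ∠ = arctan(25/2000) ≈ 0.72°
|L| = 1 · 35.355 / 52503 ≈ 0.00067339

0.000673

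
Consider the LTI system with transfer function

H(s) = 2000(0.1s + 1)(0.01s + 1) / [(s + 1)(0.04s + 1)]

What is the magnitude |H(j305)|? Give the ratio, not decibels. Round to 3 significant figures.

52.5

At ω = 305 rad/s:
zero (1 + j305·0.1) = 1 + j30.5 → |·| ≈ 30.516, ∠ ≈ 88.12°
zero (1 + j305·0.01) = 1 + j3.05 → |·| ≈ 3.2098, ∠ ≈ 71.85°
pole (1 + j305·1) = 1 + j305 → |·| ≈ 305, ∠ ≈ 89.81°
pole (1 + j305·0.04) = 1 + j12.2 → |·| ≈ 12.241, ∠ ≈ 85.31°
|H| = 2000 · 30.516 · 3.2098 / (305 · 12.241) ≈ 52.471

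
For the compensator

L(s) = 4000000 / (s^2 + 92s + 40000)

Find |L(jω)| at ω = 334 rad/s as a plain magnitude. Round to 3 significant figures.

51.4

At s = jω = j334:
quadratic: (j334)² + 92·j334 + 40000 = -71556 + j30728 → |·| ≈ 77875, ∠ ≈ 156.76°
|L| = 4000000 / 77875 ≈ 51.364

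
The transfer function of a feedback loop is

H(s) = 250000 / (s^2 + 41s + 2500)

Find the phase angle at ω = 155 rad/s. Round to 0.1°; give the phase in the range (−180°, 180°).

-163.6°

At s = jω = j155:
quadratic: (j155)² + 41·j155 + 2500 = -21525 + j6355 → |·| ≈ 22444, ∠ ≈ 163.55°
∠H = 0.00° − 163.55° = -163.55°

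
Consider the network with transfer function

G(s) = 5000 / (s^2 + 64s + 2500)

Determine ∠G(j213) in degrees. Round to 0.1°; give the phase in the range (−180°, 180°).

-162.4°

At s = jω = j213:
quadratic: (j213)² + 64·j213 + 2500 = -42869 + j13632 → |·| ≈ 44984, ∠ ≈ 162.36°
∠G = 0.00° − 162.36° = -162.36°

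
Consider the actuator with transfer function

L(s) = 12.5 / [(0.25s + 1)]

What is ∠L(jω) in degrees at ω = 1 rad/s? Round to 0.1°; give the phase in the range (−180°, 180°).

At ω = 1 rad/s:
pole (1 + j1·0.25) = 1 + j0.25 → |·| ≈ 1.0308, ∠ ≈ 14.04°
∠L = (0°) − (14.04°) = -14.04°

-14.0°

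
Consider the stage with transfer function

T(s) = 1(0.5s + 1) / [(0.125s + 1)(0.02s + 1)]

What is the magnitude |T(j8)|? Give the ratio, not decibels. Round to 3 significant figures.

At ω = 8 rad/s:
zero (1 + j8·0.5) = 1 + j4 → |·| ≈ 4.1231, ∠ ≈ 75.96°
pole (1 + j8·0.125) = 1 + j1 → |·| ≈ 1.4142, ∠ ≈ 45.00°
pole (1 + j8·0.02) = 1 + j0.16 → |·| ≈ 1.0127, ∠ ≈ 9.09°
|T| = 1 · 4.1231 / (1.4142 · 1.0127) ≈ 2.8789

2.88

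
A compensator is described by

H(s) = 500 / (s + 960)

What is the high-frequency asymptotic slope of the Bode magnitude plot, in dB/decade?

Each pole contributes −20 dB/decade at high frequency; each zero contributes +20 dB/decade.
Net: 0 zero(s) − 1 pole(s) → -20 dB/decade.

-20 dB/decade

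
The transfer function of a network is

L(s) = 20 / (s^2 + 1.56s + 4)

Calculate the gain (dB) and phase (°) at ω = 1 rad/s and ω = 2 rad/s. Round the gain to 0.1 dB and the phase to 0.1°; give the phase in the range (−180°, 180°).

ω = 1: 15.4 dB, -27.5°; ω = 2: 16.1 dB, -90.0°

At s = jω = j1:
quadratic: (j1)² + 1.56·j1 + 4 = 3 + j1.56 → |·| ≈ 3.3814, ∠ ≈ 27.47°
|L| = 20 / 3.3814 ≈ 5.9147
Gain = 20 log₁₀(5.9147) ≈ 15.44 dB
∠L = 0.00° − 27.47° = -27.47°

At s = jω = j2:
quadratic: (j2)² + 1.56·j2 + 4 = 0 + j3.12 → |·| ≈ 3.12, ∠ ≈ 90.00°
|L| = 20 / 3.12 ≈ 6.4103
Gain = 20 log₁₀(6.4103) ≈ 16.14 dB
∠L = 0.00° − 90.00° = -90.00°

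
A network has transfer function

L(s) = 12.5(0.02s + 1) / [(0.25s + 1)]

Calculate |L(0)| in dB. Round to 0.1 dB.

21.9 dB

L(0) = 12.5 · 1 / 1 = 12.5
20 log₁₀(12.5) ≈ 21.94 dB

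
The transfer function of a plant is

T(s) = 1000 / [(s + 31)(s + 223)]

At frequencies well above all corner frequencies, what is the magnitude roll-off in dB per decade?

Each pole contributes −20 dB/decade at high frequency; each zero contributes +20 dB/decade.
Net: 0 zero(s) − 2 pole(s) → -40 dB/decade.

-40 dB/decade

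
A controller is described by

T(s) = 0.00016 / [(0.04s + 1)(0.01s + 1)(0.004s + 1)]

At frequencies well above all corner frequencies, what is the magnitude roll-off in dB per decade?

-60 dB/decade

Each pole contributes −20 dB/decade at high frequency; each zero contributes +20 dB/decade.
Net: 0 zero(s) − 3 pole(s) → -60 dB/decade.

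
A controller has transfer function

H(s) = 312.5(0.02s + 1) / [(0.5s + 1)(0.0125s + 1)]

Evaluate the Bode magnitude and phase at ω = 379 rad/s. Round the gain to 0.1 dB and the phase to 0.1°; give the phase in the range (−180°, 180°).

At ω = 379 rad/s:
zero (1 + j379·0.02) = 1 + j7.58 → |·| ≈ 7.6457, ∠ ≈ 82.48°
pole (1 + j379·0.5) = 1 + j189.5 → |·| ≈ 189.5, ∠ ≈ 89.70°
pole (1 + j379·0.0125) = 1 + j4.7375 → |·| ≈ 4.8419, ∠ ≈ 78.08°
|H| = 312.5 · 7.6457 / (189.5 · 4.8419) ≈ 2.604
Gain = 20 log₁₀(2.604) ≈ 8.31 dB
∠H = (82.48°) − (89.70° + 78.08°) = -85.30°

8.3 dB, -85.3°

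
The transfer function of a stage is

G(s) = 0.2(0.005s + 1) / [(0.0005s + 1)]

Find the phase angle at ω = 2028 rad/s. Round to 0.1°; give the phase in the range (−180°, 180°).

At ω = 2028 rad/s:
zero (1 + j2028·0.005) = 1 + j10.14 → |·| ≈ 10.189, ∠ ≈ 84.37°
pole (1 + j2028·0.0005) = 1 + j1.014 → |·| ≈ 1.4241, ∠ ≈ 45.40°
∠G = (84.37°) − (45.40°) = 38.97°

39.0°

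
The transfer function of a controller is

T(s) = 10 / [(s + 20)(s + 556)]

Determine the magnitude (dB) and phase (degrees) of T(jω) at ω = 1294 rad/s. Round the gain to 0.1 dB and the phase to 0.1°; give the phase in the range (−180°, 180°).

-105.2 dB, -155.9°

At s = jω = j1294:
pole (s+20): 20 + j1294 → |·| = √(20²+1294²) = √1674836 ≈ 1294.2, ∠ = arctan(1294/20) ≈ 89.11°
pole (s+556): 556 + j1294 → |·| = √(556²+1294²) = √1983572 ≈ 1408.4, ∠ = arctan(1294/556) ≈ 66.75°
|T| = 10 / 1.8228e+06 ≈ 5.4861e-06
Gain = 20 log₁₀(5.4861e-06) ≈ -105.21 dB
∠T = 0.00° − 155.86° = -155.86°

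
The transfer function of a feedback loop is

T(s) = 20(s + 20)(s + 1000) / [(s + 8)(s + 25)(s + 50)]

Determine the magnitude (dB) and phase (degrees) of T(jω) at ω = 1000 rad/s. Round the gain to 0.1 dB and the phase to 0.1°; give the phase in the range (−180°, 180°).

At s = jω = j1000:
zero (s+20): 20 + j1000 → |·| = √(20²+1000²) = √1000400 ≈ 1000.2, ∠ = arctan(1000/20) ≈ 88.85°
zero (s+1000): 1000 + j1000 → |·| = √(1000²+1000²) = √2000000 ≈ 1414.2, ∠ = arctan(1000/1000) ≈ 45.00°
pole (s+8): 8 + j1000 → |·| = √(8²+1000²) = √1000064 ≈ 1000, ∠ = arctan(1000/8) ≈ 89.54°
pole (s+25): 25 + j1000 → |·| = √(25²+1000²) = √1000625 ≈ 1000.3, ∠ = arctan(1000/25) ≈ 88.57°
pole (s+50): 50 + j1000 → |·| = √(50²+1000²) = √1002500 ≈ 1001.2, ∠ = arctan(1000/50) ≈ 87.14°
|T| = 20 · 1.4145e+06 / 1.0015e+09 ≈ 0.028248
Gain = 20 log₁₀(0.028248) ≈ -30.98 dB
∠T = 133.85° − 265.25° = -131.40°

-31.0 dB, -131.4°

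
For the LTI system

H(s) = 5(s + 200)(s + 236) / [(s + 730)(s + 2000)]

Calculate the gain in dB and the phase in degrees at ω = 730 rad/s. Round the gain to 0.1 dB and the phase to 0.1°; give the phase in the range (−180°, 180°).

At s = jω = j730:
zero (s+200): 200 + j730 → |·| = √(200²+730²) = √572900 ≈ 756.9, ∠ = arctan(730/200) ≈ 74.68°
zero (s+236): 236 + j730 → |·| = √(236²+730²) = √588596 ≈ 767.2, ∠ = arctan(730/236) ≈ 72.08°
pole (s+730): 730 + j730 → |·| = √(730²+730²) = √1065800 ≈ 1032.4, ∠ = arctan(730/730) ≈ 45.00°
pole (s+2000): 2000 + j730 → |·| = √(2000²+730²) = √4532900 ≈ 2129.1, ∠ = arctan(730/2000) ≈ 20.05°
|H| = 5 · 5.8069e+05 / 2.1981e+06 ≈ 1.3209
Gain = 20 log₁₀(1.3209) ≈ 2.42 dB
∠H = 146.76° − 65.05° = 81.71°

2.4 dB, 81.7°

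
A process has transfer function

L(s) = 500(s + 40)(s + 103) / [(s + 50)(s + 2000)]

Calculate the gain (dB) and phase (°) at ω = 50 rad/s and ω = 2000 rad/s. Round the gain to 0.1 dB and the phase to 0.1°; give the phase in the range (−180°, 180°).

At s = jω = j50:
zero (s+40): 40 + j50 → |·| = √(40²+50²) = √4100 ≈ 64.031, ∠ = arctan(50/40) ≈ 51.34°
zero (s+103): 103 + j50 → |·| = √(103²+50²) = √13109 ≈ 114.49, ∠ = arctan(50/103) ≈ 25.89°
pole (s+50): 50 + j50 → |·| = √(50²+50²) = √5000 ≈ 70.711, ∠ = arctan(50/50) ≈ 45.00°
pole (s+2000): 2000 + j50 → |·| = √(2000²+50²) = √4002500 ≈ 2000.6, ∠ = arctan(50/2000) ≈ 1.43°
|L| = 500 · 7330.9 / 1.4146e+05 ≈ 25.912
Gain = 20 log₁₀(25.912) ≈ 28.27 dB
∠L = 77.23° − 46.43° = 30.80°

At s = jω = j2000:
zero (s+40): 40 + j2000 → |·| = √(40²+2000²) = √4001600 ≈ 2000.4, ∠ = arctan(2000/40) ≈ 88.85°
zero (s+103): 103 + j2000 → |·| = √(103²+2000²) = √4010609 ≈ 2002.7, ∠ = arctan(2000/103) ≈ 87.05°
pole (s+50): 50 + j2000 → |·| = √(50²+2000²) = √4002500 ≈ 2000.6, ∠ = arctan(2000/50) ≈ 88.57°
pole (s+2000): 2000 + j2000 → |·| = √(2000²+2000²) = √8000000 ≈ 2828.4, ∠ = arctan(2000/2000) ≈ 45.00°
|L| = 500 · 4.0062e+06 / 5.6585e+06 ≈ 354
Gain = 20 log₁₀(354) ≈ 50.98 dB
∠L = 175.90° − 133.57° = 42.33°

ω = 50: 28.3 dB, 30.8°; ω = 2000: 51.0 dB, 42.3°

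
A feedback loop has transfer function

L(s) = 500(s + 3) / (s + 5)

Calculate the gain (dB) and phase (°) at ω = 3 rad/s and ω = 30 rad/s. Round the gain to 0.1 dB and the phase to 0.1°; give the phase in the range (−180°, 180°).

ω = 3: 51.2 dB, 14.0°; ω = 30: 53.9 dB, 3.8°

At s = jω = j3:
zero (s+3): 3 + j3 → |·| = √(3²+3²) = √18 ≈ 4.2426, ∠ = arctan(3/3) ≈ 45.00°
pole (s+5): 5 + j3 → |·| = √(5²+3²) = √34 ≈ 5.831, ∠ = arctan(3/5) ≈ 30.96°
|L| = 500 · 4.2426 / 5.831 ≈ 363.8
Gain = 20 log₁₀(363.8) ≈ 51.22 dB
∠L = 45.00° − 30.96° = 14.04°

At s = jω = j30:
zero (s+3): 3 + j30 → |·| = √(3²+30²) = √909 ≈ 30.15, ∠ = arctan(30/3) ≈ 84.29°
pole (s+5): 5 + j30 → |·| = √(5²+30²) = √925 ≈ 30.414, ∠ = arctan(30/5) ≈ 80.54°
|L| = 500 · 30.15 / 30.414 ≈ 495.66
Gain = 20 log₁₀(495.66) ≈ 53.90 dB
∠L = 84.29° − 80.54° = 3.75°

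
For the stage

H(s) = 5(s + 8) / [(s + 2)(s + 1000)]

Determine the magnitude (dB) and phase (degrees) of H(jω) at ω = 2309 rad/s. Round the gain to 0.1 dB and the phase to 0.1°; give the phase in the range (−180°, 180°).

At s = jω = j2309:
zero (s+8): 8 + j2309 → |·| = √(8²+2309²) = √5331545 ≈ 2309, ∠ = arctan(2309/8) ≈ 89.80°
pole (s+2): 2 + j2309 → |·| = √(2²+2309²) = √5331485 ≈ 2309, ∠ = arctan(2309/2) ≈ 89.95°
pole (s+1000): 1000 + j2309 → |·| = √(1000²+2309²) = √6331481 ≈ 2516.2, ∠ = arctan(2309/1000) ≈ 66.58°
|H| = 5 · 2309 / 5.8099e+06 ≈ 0.0019871
Gain = 20 log₁₀(0.0019871) ≈ -54.04 dB
∠H = 89.80° − 156.53° = -66.73°

-54.0 dB, -66.7°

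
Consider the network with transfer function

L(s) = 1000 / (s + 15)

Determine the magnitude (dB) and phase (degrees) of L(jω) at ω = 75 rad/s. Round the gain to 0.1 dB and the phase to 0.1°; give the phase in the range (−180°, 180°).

At s = jω = j75:
pole (s+15): 15 + j75 → |·| = √(15²+75²) = √5850 ≈ 76.485, ∠ = arctan(75/15) ≈ 78.69°
|L| = 1000 / 76.485 ≈ 13.074
Gain = 20 log₁₀(13.074) ≈ 22.33 dB
∠L = 0.00° − 78.69° = -78.69°

22.3 dB, -78.7°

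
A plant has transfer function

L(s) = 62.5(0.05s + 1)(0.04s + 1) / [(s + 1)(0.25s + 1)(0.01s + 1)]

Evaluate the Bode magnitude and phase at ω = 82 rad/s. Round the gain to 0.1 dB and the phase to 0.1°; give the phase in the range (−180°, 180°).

-7.6 dB, -66.5°

At ω = 82 rad/s:
zero (1 + j82·0.05) = 1 + j4.1 → |·| ≈ 4.2202, ∠ ≈ 76.29°
zero (1 + j82·0.04) = 1 + j3.28 → |·| ≈ 3.4291, ∠ ≈ 73.04°
pole (1 + j82·1) = 1 + j82 → |·| ≈ 82.006, ∠ ≈ 89.30°
pole (1 + j82·0.25) = 1 + j20.5 → |·| ≈ 20.524, ∠ ≈ 87.21°
pole (1 + j82·0.01) = 1 + j0.82 → |·| ≈ 1.2932, ∠ ≈ 39.35°
|L| = 62.5 · 4.2202 · 3.4291 / (82.006 · 20.524 · 1.2932) ≈ 0.41555
Gain = 20 log₁₀(0.41555) ≈ -7.63 dB
∠L = (76.29° + 73.04°) − (89.30° + 87.21° + 39.35°) = -66.53°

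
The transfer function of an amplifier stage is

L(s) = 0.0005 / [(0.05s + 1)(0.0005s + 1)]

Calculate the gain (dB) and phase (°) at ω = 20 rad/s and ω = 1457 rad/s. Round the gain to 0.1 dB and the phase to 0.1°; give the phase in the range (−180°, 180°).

ω = 20: -69.0 dB, -45.6°; ω = 1457: -105.1 dB, -125.3°

At ω = 20 rad/s:
pole (1 + j20·0.05) = 1 + j1 → |·| ≈ 1.4142, ∠ ≈ 45.00°
pole (1 + j20·0.0005) = 1 + j0.01 → |·| ≈ 1, ∠ ≈ 0.57°
|L| = 0.0005 · 1 / (1.4142 · 1) ≈ 0.00035356
Gain = 20 log₁₀(0.00035356) ≈ -69.03 dB
∠L = (0°) − (45.00° + 0.57°) = -45.57°

At ω = 1457 rad/s:
pole (1 + j1457·0.05) = 1 + j72.85 → |·| ≈ 72.857, ∠ ≈ 89.21°
pole (1 + j1457·0.0005) = 1 + j0.7285 → |·| ≈ 1.2372, ∠ ≈ 36.07°
|L| = 0.0005 · 1 / (72.857 · 1.2372) ≈ 5.547e-06
Gain = 20 log₁₀(5.547e-06) ≈ -105.12 dB
∠L = (0°) − (89.21° + 36.07°) = -125.28°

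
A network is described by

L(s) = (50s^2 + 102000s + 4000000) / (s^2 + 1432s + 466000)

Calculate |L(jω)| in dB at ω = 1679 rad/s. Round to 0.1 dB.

36.3 dB

Substitute s = j1679:
Numerator: 50(j1679)^2 + 102000(j1679) + 4000000 = -136952050 + j171258000
Denominator: (j1679)^2 + 1432(j1679) + 466000 = -2353041 + j2404328
|N| = √(136952050² + 171258000²) ≈ 2.1928e+08, ∠N ≈ 128.65°
|D| = √(2353041² + 2404328²) ≈ 3.3642e+06, ∠D ≈ 134.38°
|L| = 2.1928e+08 / 3.3642e+06 ≈ 65.18
Gain = 20 log₁₀(65.18) ≈ 36.28 dB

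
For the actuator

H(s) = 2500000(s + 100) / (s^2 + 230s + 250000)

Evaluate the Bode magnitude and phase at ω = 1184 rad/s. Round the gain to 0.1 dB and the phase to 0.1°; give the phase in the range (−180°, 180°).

At s = jω = j1184:
zero (s+100): 100 + j1184 → |·| = √(100²+1184²) = √1411856 ≈ 1188.2, ∠ = arctan(1184/100) ≈ 85.17°
quadratic: (j1184)² + 230·j1184 + 250000 = -1151856 + j272320 → |·| ≈ 1.1836e+06, ∠ ≈ 166.70°
|H| = 2500000 · 1188.2 / 1.1836e+06 ≈ 2509.7
Gain = 20 log₁₀(2509.7) ≈ 67.99 dB
∠H = 85.17° − 166.70° = -81.53°

68.0 dB, -81.5°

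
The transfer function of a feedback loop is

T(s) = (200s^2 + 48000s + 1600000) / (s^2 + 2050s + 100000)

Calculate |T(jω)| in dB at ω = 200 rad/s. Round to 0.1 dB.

28.9 dB

Substitute s = j200:
Numerator: 200(j200)^2 + 48000(j200) + 1600000 = -6400000 + j9600000
Denominator: (j200)^2 + 2050(j200) + 100000 = 60000 + j410000
|N| = √(6400000² + 9600000²) ≈ 1.1538e+07, ∠N ≈ 123.69°
|D| = √(60000² + 410000²) ≈ 4.1437e+05, ∠D ≈ 81.67°
|T| = 1.1538e+07 / 4.1437e+05 ≈ 27.845
Gain = 20 log₁₀(27.845) ≈ 28.89 dB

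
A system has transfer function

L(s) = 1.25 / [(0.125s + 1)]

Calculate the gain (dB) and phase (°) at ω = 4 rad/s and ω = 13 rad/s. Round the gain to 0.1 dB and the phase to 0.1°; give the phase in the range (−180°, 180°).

ω = 4: 1.0 dB, -26.6°; ω = 13: -3.7 dB, -58.4°

At ω = 4 rad/s:
pole (1 + j4·0.125) = 1 + j0.5 → |·| ≈ 1.118, ∠ ≈ 26.57°
|L| = 1.25 · 1 / (1.118) ≈ 1.1181
Gain = 20 log₁₀(1.1181) ≈ 0.97 dB
∠L = (0°) − (26.57°) = -26.57°

At ω = 13 rad/s:
pole (1 + j13·0.125) = 1 + j1.625 → |·| ≈ 1.908, ∠ ≈ 58.39°
|L| = 1.25 · 1 / (1.908) ≈ 0.65514
Gain = 20 log₁₀(0.65514) ≈ -3.67 dB
∠L = (0°) − (58.39°) = -58.39°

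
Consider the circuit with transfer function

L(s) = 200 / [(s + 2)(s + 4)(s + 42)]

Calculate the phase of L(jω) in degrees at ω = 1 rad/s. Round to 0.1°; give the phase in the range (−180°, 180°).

At s = jω = j1:
pole (s+2): 2 + j1 → |·| = √(2²+1²) = √5 ≈ 2.2361, ∠ = arctan(1/2) ≈ 26.57°
pole (s+4): 4 + j1 → |·| = √(4²+1²) = √17 ≈ 4.1231, ∠ = arctan(1/4) ≈ 14.04°
pole (s+42): 42 + j1 → |·| = √(42²+1²) = √1765 ≈ 42.012, ∠ = arctan(1/42) ≈ 1.36°
∠L = 0.00° − 41.97° = -41.97°

-42.0°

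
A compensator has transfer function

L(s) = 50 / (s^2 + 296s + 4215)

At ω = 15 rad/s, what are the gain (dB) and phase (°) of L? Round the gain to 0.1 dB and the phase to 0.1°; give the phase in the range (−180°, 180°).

-41.5 dB, -48.1°

Substitute s = j15:
Numerator: 50 = 50 + j0
Denominator: (j15)^2 + 296(j15) + 4215 = 3990 + j4440
|N| = √(50² + 0²) ≈ 50, ∠N ≈ 0.00°
|D| = √(3990² + 4440²) ≈ 5969.4, ∠D ≈ 48.06°
|L| = 50 / 5969.4 ≈ 0.0083761
Gain = 20 log₁₀(0.0083761) ≈ -41.54 dB
∠L = 0.00° − 48.06° = -48.06°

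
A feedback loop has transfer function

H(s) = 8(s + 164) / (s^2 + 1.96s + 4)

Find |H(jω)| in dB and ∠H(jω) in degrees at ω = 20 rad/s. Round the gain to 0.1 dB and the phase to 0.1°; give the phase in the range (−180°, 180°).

10.4 dB, -167.4°

At s = jω = j20:
zero (s+164): 164 + j20 → |·| = √(164²+20²) = √27296 ≈ 165.22, ∠ = arctan(20/164) ≈ 6.95°
quadratic: (j20)² + 1.96·j20 + 4 = -396 + j39.2 → |·| ≈ 397.94, ∠ ≈ 174.35°
|H| = 8 · 165.22 / 397.94 ≈ 3.3215
Gain = 20 log₁₀(3.3215) ≈ 10.43 dB
∠H = 6.95° − 174.35° = -167.40°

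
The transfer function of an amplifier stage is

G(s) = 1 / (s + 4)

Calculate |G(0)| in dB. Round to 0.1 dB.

-12.0 dB

G(0) = 1 / 4 = 0.25
20 log₁₀(0.25) ≈ -12.04 dB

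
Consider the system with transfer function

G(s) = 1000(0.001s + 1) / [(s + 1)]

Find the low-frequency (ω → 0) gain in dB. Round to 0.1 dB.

G(0) = 1000 · 1 / 1 = 1000
20 log₁₀(1000) ≈ 60.00 dB

60.0 dB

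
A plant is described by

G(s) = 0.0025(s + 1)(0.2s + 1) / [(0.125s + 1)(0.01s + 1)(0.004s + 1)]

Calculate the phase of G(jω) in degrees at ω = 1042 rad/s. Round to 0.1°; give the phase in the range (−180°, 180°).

At ω = 1042 rad/s:
zero (1 + j1042·1) = 1 + j1042 → |·| ≈ 1042, ∠ ≈ 89.95°
zero (1 + j1042·0.2) = 1 + j208.4 → |·| ≈ 208.4, ∠ ≈ 89.73°
pole (1 + j1042·0.125) = 1 + j130.25 → |·| ≈ 130.25, ∠ ≈ 89.56°
pole (1 + j1042·0.01) = 1 + j10.42 → |·| ≈ 10.468, ∠ ≈ 84.52°
pole (1 + j1042·0.004) = 1 + j4.168 → |·| ≈ 4.2863, ∠ ≈ 76.51°
∠G = (89.95° + 89.73°) − (89.56° + 84.52° + 76.51°) = -70.91°

-70.9°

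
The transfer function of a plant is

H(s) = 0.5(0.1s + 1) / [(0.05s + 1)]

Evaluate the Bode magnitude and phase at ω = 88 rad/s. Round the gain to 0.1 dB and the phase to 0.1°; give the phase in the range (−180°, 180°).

At ω = 88 rad/s:
zero (1 + j88·0.1) = 1 + j8.8 → |·| ≈ 8.8566, ∠ ≈ 83.52°
pole (1 + j88·0.05) = 1 + j4.4 → |·| ≈ 4.5122, ∠ ≈ 77.20°
|H| = 0.5 · 8.8566 / (4.5122) ≈ 0.98141
Gain = 20 log₁₀(0.98141) ≈ -0.16 dB
∠H = (83.52°) − (77.20°) = 6.32°

-0.2 dB, 6.3°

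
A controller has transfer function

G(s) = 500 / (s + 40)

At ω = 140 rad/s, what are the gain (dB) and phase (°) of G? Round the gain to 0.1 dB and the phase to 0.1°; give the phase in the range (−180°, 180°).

At s = jω = j140:
pole (s+40): 40 + j140 → |·| = √(40²+140²) = √21200 ≈ 145.6, ∠ = arctan(140/40) ≈ 74.05°
|G| = 500 / 145.6 ≈ 3.4341
Gain = 20 log₁₀(3.4341) ≈ 10.72 dB
∠G = 0.00° − 74.05° = -74.05°

10.7 dB, -74.1°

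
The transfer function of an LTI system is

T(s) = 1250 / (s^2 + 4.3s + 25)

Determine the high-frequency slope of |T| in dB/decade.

Each pole contributes −20 dB/decade at high frequency; each zero contributes +20 dB/decade.
Net: 0 zero(s) − 2 pole(s) → -40 dB/decade.

-40 dB/decade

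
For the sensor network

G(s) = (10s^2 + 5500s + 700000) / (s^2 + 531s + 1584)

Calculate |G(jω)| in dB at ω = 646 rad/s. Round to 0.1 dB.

Substitute s = j646:
Numerator: 10(j646)^2 + 5500(j646) + 700000 = -3473160 + j3553000
Denominator: (j646)^2 + 531(j646) + 1584 = -415732 + j343026
|N| = √(3473160² + 3553000²) ≈ 4.9686e+06, ∠N ≈ 134.35°
|D| = √(415732² + 343026²) ≈ 5.3898e+05, ∠D ≈ 140.47°
|G| = 4.9686e+06 / 5.3898e+05 ≈ 9.2185
Gain = 20 log₁₀(9.2185) ≈ 19.29 dB

19.3 dB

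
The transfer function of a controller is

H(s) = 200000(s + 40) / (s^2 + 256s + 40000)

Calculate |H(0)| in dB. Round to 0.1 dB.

46.0 dB

H(0) = 200000·40 / 40000 = 200
20 log₁₀(200) ≈ 46.02 dB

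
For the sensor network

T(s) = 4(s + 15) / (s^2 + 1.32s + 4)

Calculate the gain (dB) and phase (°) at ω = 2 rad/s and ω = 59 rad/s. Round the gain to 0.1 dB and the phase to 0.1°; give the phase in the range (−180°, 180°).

ω = 2: 27.2 dB, -82.4°; ω = 59: -23.1 dB, -103.0°

At s = jω = j2:
zero (s+15): 15 + j2 → |·| = √(15²+2²) = √229 ≈ 15.133, ∠ = arctan(2/15) ≈ 7.59°
quadratic: (j2)² + 1.32·j2 + 4 = 0 + j2.64 → |·| ≈ 2.64, ∠ ≈ 90.00°
|T| = 4 · 15.133 / 2.64 ≈ 22.929
Gain = 20 log₁₀(22.929) ≈ 27.21 dB
∠T = 7.59° − 90.00° = -82.41°

At s = jω = j59:
zero (s+15): 15 + j59 → |·| = √(15²+59²) = √3706 ≈ 60.877, ∠ = arctan(59/15) ≈ 75.74°
quadratic: (j59)² + 1.32·j59 + 4 = -3477 + j77.88 → |·| ≈ 3477.9, ∠ ≈ 178.72°
|T| = 4 · 60.877 / 3477.9 ≈ 0.070016
Gain = 20 log₁₀(0.070016) ≈ -23.10 dB
∠T = 75.74° − 178.72° = -102.98°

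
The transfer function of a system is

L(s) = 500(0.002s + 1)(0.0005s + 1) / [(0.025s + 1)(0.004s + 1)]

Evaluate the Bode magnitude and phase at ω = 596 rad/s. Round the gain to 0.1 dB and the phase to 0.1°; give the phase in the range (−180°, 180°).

26.5 dB, -86.8°

At ω = 596 rad/s:
zero (1 + j596·0.002) = 1 + j1.192 → |·| ≈ 1.5559, ∠ ≈ 50.01°
zero (1 + j596·0.0005) = 1 + j0.298 → |·| ≈ 1.0435, ∠ ≈ 16.59°
pole (1 + j596·0.025) = 1 + j14.9 → |·| ≈ 14.934, ∠ ≈ 86.16°
pole (1 + j596·0.004) = 1 + j2.384 → |·| ≈ 2.5852, ∠ ≈ 67.24°
|L| = 500 · 1.5559 · 1.0435 / (14.934 · 2.5852) ≈ 21.027
Gain = 20 log₁₀(21.027) ≈ 26.46 dB
∠L = (50.01° + 16.59°) − (86.16° + 67.24°) = -86.80°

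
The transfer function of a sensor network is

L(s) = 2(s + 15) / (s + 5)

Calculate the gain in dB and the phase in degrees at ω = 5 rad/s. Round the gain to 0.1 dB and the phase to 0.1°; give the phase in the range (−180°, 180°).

13.0 dB, -26.6°

At s = jω = j5:
zero (s+15): 15 + j5 → |·| = √(15²+5²) = √250 ≈ 15.811, ∠ = arctan(5/15) ≈ 18.43°
pole (s+5): 5 + j5 → |·| = √(5²+5²) = √50 ≈ 7.0711, ∠ = arctan(5/5) ≈ 45.00°
|L| = 2 · 15.811 / 7.0711 ≈ 4.472
Gain = 20 log₁₀(4.472) ≈ 13.01 dB
∠L = 18.43° − 45.00° = -26.57°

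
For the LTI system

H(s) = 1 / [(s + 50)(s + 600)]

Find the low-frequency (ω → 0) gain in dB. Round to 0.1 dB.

-89.5 dB

H(0) = 1 / (50·600) ≈ 3.3333e-05
20 log₁₀(3.3333e-05) ≈ -89.54 dB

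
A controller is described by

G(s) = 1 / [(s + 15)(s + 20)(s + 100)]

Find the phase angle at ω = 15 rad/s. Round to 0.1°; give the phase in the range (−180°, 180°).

At s = jω = j15:
pole (s+15): 15 + j15 → |·| = √(15²+15²) = √450 ≈ 21.213, ∠ = arctan(15/15) ≈ 45.00°
pole (s+20): 20 + j15 → |·| = √(20²+15²) = √625 ≈ 25, ∠ = arctan(15/20) ≈ 36.87°
pole (s+100): 100 + j15 → |·| = √(100²+15²) = √10225 ≈ 101.12, ∠ = arctan(15/100) ≈ 8.53°
∠G = 0.00° − 90.40° = -90.40°

-90.4°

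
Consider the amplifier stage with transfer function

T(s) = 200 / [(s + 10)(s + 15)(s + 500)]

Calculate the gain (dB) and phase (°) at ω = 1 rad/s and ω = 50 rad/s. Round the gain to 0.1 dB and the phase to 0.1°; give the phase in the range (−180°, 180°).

ω = 1: -51.5 dB, -9.6°; ω = 50: -76.5 dB, -157.7°

At s = jω = j1:
pole (s+10): 10 + j1 → |·| = √(10²+1²) = √101 ≈ 10.05, ∠ = arctan(1/10) ≈ 5.71°
pole (s+15): 15 + j1 → |·| = √(15²+1²) = √226 ≈ 15.033, ∠ = arctan(1/15) ≈ 3.81°
pole (s+500): 500 + j1 → |·| = √(500²+1²) = √250001 ≈ 500, ∠ = arctan(1/500) ≈ 0.11°
|T| = 200 / 75541 ≈ 0.0026476
Gain = 20 log₁₀(0.0026476) ≈ -51.54 dB
∠T = 0.00° − 9.63° = -9.63°

At s = jω = j50:
pole (s+10): 10 + j50 → |·| = √(10²+50²) = √2600 ≈ 50.99, ∠ = arctan(50/10) ≈ 78.69°
pole (s+15): 15 + j50 → |·| = √(15²+50²) = √2725 ≈ 52.202, ∠ = arctan(50/15) ≈ 73.30°
pole (s+500): 500 + j50 → |·| = √(500²+50²) = √252500 ≈ 502.49, ∠ = arctan(50/500) ≈ 5.71°
|T| = 200 / 1.3375e+06 ≈ 0.00014953
Gain = 20 log₁₀(0.00014953) ≈ -76.51 dB
∠T = 0.00° − 157.70° = -157.70°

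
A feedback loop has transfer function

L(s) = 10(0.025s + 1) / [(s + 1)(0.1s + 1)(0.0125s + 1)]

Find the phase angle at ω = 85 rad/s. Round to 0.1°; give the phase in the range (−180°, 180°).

At ω = 85 rad/s:
zero (1 + j85·0.025) = 1 + j2.125 → |·| ≈ 2.3485, ∠ ≈ 64.80°
pole (1 + j85·1) = 1 + j85 → |·| ≈ 85.006, ∠ ≈ 89.33°
pole (1 + j85·0.1) = 1 + j8.5 → |·| ≈ 8.5586, ∠ ≈ 83.29°
pole (1 + j85·0.0125) = 1 + j1.0625 → |·| ≈ 1.4591, ∠ ≈ 46.74°
∠L = (64.80°) − (89.33° + 83.29° + 46.74°) = -154.56°

-154.6°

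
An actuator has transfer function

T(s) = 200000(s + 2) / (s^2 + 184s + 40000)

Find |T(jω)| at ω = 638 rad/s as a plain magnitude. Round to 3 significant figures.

At s = jω = j638:
zero (s+2): 2 + j638 → |·| = √(2²+638²) = √407048 ≈ 638, ∠ = arctan(638/2) ≈ 89.82°
quadratic: (j638)² + 184·j638 + 40000 = -367044 + j117392 → |·| ≈ 3.8536e+05, ∠ ≈ 162.26°
|T| = 200000 · 638 / 3.8536e+05 ≈ 331.12

331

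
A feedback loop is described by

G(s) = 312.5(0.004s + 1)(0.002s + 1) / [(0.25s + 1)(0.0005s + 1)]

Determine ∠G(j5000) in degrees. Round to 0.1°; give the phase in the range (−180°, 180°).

At ω = 5000 rad/s:
zero (1 + j5000·0.004) = 1 + j20 → |·| ≈ 20.025, ∠ ≈ 87.14°
zero (1 + j5000·0.002) = 1 + j10 → |·| ≈ 10.05, ∠ ≈ 84.29°
pole (1 + j5000·0.25) = 1 + j1250 → |·| ≈ 1250, ∠ ≈ 89.95°
pole (1 + j5000·0.0005) = 1 + j2.5 → |·| ≈ 2.6926, ∠ ≈ 68.20°
∠G = (87.14° + 84.29°) − (89.95° + 68.20°) = 13.28°

13.3°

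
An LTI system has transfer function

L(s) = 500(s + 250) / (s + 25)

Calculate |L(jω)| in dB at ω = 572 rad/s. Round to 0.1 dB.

54.7 dB

At s = jω = j572:
zero (s+250): 250 + j572 → |·| = √(250²+572²) = √389684 ≈ 624.25, ∠ = arctan(572/250) ≈ 66.39°
pole (s+25): 25 + j572 → |·| = √(25²+572²) = √327809 ≈ 572.55, ∠ = arctan(572/25) ≈ 87.50°
|L| = 500 · 624.25 / 572.55 ≈ 545.15
Gain = 20 log₁₀(545.15) ≈ 54.73 dB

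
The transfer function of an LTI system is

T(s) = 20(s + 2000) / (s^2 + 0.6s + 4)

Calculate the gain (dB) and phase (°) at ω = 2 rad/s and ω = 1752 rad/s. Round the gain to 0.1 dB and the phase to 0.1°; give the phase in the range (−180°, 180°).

At s = jω = j2:
zero (s+2000): 2000 + j2 → |·| = √(2000²+2²) = √4000004 ≈ 2000, ∠ = arctan(2/2000) ≈ 0.06°
quadratic: (j2)² + 0.6·j2 + 4 = 0 + j1.2 → |·| ≈ 1.2, ∠ ≈ 90.00°
|T| = 20 · 2000 / 1.2 ≈ 33333
Gain = 20 log₁₀(33333) ≈ 90.46 dB
∠T = 0.06° − 90.00° = -89.94°

At s = jω = j1752:
zero (s+2000): 2000 + j1752 → |·| = √(2000²+1752²) = √7069504 ≈ 2658.9, ∠ = arctan(1752/2000) ≈ 41.22°
quadratic: (j1752)² + 0.6·j1752 + 4 = -3069500 + j1051.2 → |·| ≈ 3.0695e+06, ∠ ≈ 179.98°
|T| = 20 · 2658.9 / 3.0695e+06 ≈ 0.017325
Gain = 20 log₁₀(0.017325) ≈ -35.23 dB
∠T = 41.22° − 179.98° = -138.76°

ω = 2: 90.5 dB, -89.9°; ω = 1752: -35.2 dB, -138.8°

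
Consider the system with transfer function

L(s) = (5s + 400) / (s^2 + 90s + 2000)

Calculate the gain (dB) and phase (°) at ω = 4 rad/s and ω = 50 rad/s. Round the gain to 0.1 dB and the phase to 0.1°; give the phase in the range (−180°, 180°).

Substitute s = j4:
Numerator: 5(j4) + 400 = 400 + j20
Denominator: (j4)^2 + 90(j4) + 2000 = 1984 + j360
|N| = √(400² + 20²) ≈ 400.5, ∠N ≈ 2.86°
|D| = √(1984² + 360²) ≈ 2016.4, ∠D ≈ 10.28°
|L| = 400.5 / 2016.4 ≈ 0.19862
Gain = 20 log₁₀(0.19862) ≈ -14.04 dB
∠L = 2.86° − 10.28° = -7.42°

Substitute s = j50:
Numerator: 5(j50) + 400 = 400 + j250
Denominator: (j50)^2 + 90(j50) + 2000 = -500 + j4500
|N| = √(400² + 250²) ≈ 471.7, ∠N ≈ 32.01°
|D| = √(500² + 4500²) ≈ 4527.7, ∠D ≈ 96.34°
|L| = 471.7 / 4527.7 ≈ 0.10418
Gain = 20 log₁₀(0.10418) ≈ -19.64 dB
∠L = 32.01° − 96.34° = -64.33°

ω = 4: -14.0 dB, -7.4°; ω = 50: -19.6 dB, -64.3°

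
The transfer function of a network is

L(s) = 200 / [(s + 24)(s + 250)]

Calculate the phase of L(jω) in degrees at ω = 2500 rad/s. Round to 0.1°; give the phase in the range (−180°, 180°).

-173.7°

At s = jω = j2500:
pole (s+24): 24 + j2500 → |·| = √(24²+2500²) = √6250576 ≈ 2500.1, ∠ = arctan(2500/24) ≈ 89.45°
pole (s+250): 250 + j2500 → |·| = √(250²+2500²) = √6312500 ≈ 2512.5, ∠ = arctan(2500/250) ≈ 84.29°
∠L = 0.00° − 173.74° = -173.74°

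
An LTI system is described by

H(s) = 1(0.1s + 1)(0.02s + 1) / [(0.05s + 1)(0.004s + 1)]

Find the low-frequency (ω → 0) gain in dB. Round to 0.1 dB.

0.0 dB

H(0) = 1 · 1 / 1 = 1
20 log₁₀(1) ≈ 0.00 dB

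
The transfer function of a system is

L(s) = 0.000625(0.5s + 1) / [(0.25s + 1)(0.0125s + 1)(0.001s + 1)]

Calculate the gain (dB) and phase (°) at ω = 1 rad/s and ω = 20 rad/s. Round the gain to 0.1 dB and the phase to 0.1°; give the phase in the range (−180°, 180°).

At ω = 1 rad/s:
zero (1 + j1·0.5) = 1 + j0.5 → |·| ≈ 1.118, ∠ ≈ 26.57°
pole (1 + j1·0.25) = 1 + j0.25 → |·| ≈ 1.0308, ∠ ≈ 14.04°
pole (1 + j1·0.0125) = 1 + j0.0125 → |·| ≈ 1.0001, ∠ ≈ 0.72°
pole (1 + j1·0.001) = 1 + j0.001 → |·| ≈ 1, ∠ ≈ 0.06°
|L| = 0.000625 · 1.118 / (1.0308 · 1.0001 · 1) ≈ 0.0006778
Gain = 20 log₁₀(0.0006778) ≈ -63.38 dB
∠L = (26.57°) − (14.04° + 0.72° + 0.06°) = 11.75°

At ω = 20 rad/s:
zero (1 + j20·0.5) = 1 + j10 → |·| ≈ 10.05, ∠ ≈ 84.29°
pole (1 + j20·0.25) = 1 + j5 → |·| ≈ 5.099, ∠ ≈ 78.69°
pole (1 + j20·0.0125) = 1 + j0.25 → |·| ≈ 1.0308, ∠ ≈ 14.04°
pole (1 + j20·0.001) = 1 + j0.02 → |·| ≈ 1.0002, ∠ ≈ 1.15°
|L| = 0.000625 · 10.05 / (5.099 · 1.0308 · 1.0002) ≈ 0.0011948
Gain = 20 log₁₀(0.0011948) ≈ -58.45 dB
∠L = (84.29°) − (78.69° + 14.04° + 1.15°) = -9.59°

ω = 1: -63.4 dB, 11.8°; ω = 20: -58.5 dB, -9.6°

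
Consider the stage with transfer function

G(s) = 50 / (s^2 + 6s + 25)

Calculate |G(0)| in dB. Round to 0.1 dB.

6.0 dB

G(0) = 50 / 25 = 2
20 log₁₀(2) ≈ 6.02 dB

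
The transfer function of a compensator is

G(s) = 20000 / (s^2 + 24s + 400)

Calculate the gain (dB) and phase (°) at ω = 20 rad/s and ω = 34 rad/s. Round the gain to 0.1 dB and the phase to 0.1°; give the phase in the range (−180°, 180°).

ω = 20: 32.4 dB, -90.0°; ω = 34: 25.1 dB, -132.8°

At s = jω = j20:
quadratic: (j20)² + 24·j20 + 400 = 0 + j480 → |·| ≈ 480, ∠ ≈ 90.00°
|G| = 20000 / 480 ≈ 41.667
Gain = 20 log₁₀(41.667) ≈ 32.40 dB
∠G = 0.00° − 90.00° = -90.00°

At s = jω = j34:
quadratic: (j34)² + 24·j34 + 400 = -756 + j816 → |·| ≈ 1112.4, ∠ ≈ 132.81°
|G| = 20000 / 1112.4 ≈ 17.979
Gain = 20 log₁₀(17.979) ≈ 25.10 dB
∠G = 0.00° − 132.81° = -132.81°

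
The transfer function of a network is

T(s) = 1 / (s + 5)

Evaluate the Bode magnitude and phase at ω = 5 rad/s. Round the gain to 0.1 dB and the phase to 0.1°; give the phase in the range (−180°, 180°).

At s = jω = j5:
pole (s+5): 5 + j5 → |·| = √(5²+5²) = √50 ≈ 7.0711, ∠ = arctan(5/5) ≈ 45.00°
|T| = 1 / 7.0711 ≈ 0.14142
Gain = 20 log₁₀(0.14142) ≈ -16.99 dB
∠T = 0.00° − 45.00° = -45.00°

-17.0 dB, -45.0°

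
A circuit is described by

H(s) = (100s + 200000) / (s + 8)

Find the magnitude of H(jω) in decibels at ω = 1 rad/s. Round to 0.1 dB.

Substitute s = j1:
Numerator: 100(j1) + 200000 = 200000 + j100
Denominator: (j1) + 8 = 8 + j1
|N| = √(200000² + 100²) ≈ 2e+05, ∠N ≈ 0.03°
|D| = √(8² + 1²) ≈ 8.0623, ∠D ≈ 7.13°
|H| = 2e+05 / 8.0623 ≈ 24807
Gain = 20 log₁₀(24807) ≈ 87.89 dB

87.9 dB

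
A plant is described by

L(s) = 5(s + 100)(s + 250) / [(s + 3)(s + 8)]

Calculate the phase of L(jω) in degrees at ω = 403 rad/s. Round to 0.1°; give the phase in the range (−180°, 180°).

-44.2°

At s = jω = j403:
zero (s+100): 100 + j403 → |·| = √(100²+403²) = √172409 ≈ 415.22, ∠ = arctan(403/100) ≈ 76.06°
zero (s+250): 250 + j403 → |·| = √(250²+403²) = √224909 ≈ 474.25, ∠ = arctan(403/250) ≈ 58.19°
pole (s+3): 3 + j403 → |·| = √(3²+403²) = √162418 ≈ 403.01, ∠ = arctan(403/3) ≈ 89.57°
pole (s+8): 8 + j403 → |·| = √(8²+403²) = √162473 ≈ 403.08, ∠ = arctan(403/8) ≈ 88.86°
∠L = 134.25° − 178.43° = -44.18°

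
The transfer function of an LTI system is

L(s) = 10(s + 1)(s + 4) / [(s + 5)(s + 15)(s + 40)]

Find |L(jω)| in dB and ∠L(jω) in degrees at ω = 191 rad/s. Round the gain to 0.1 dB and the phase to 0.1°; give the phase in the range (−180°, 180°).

At s = jω = j191:
zero (s+1): 1 + j191 → |·| = √(1²+191²) = √36482 ≈ 191, ∠ = arctan(191/1) ≈ 89.70°
zero (s+4): 4 + j191 → |·| = √(4²+191²) = √36497 ≈ 191.04, ∠ = arctan(191/4) ≈ 88.80°
pole (s+5): 5 + j191 → |·| = √(5²+191²) = √36506 ≈ 191.07, ∠ = arctan(191/5) ≈ 88.50°
pole (s+15): 15 + j191 → |·| = √(15²+191²) = √36706 ≈ 191.59, ∠ = arctan(191/15) ≈ 85.51°
pole (s+40): 40 + j191 → |·| = √(40²+191²) = √38081 ≈ 195.14, ∠ = arctan(191/40) ≈ 78.17°
|L| = 10 · 36489 / 7.1435e+06 ≈ 0.05108
Gain = 20 log₁₀(0.05108) ≈ -25.83 dB
∠L = 178.50° − 252.18° = -73.68°

-25.8 dB, -73.7°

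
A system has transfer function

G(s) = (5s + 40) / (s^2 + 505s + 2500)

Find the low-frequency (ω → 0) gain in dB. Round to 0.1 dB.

-35.9 dB

G(0) = 40 / 2500 = 0.016
20 log₁₀(0.016) ≈ -35.92 dB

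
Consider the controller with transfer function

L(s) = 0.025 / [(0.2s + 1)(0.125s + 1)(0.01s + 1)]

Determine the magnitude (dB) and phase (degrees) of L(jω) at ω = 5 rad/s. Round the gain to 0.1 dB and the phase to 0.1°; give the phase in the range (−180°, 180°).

At ω = 5 rad/s:
pole (1 + j5·0.2) = 1 + j1 → |·| ≈ 1.4142, ∠ ≈ 45.00°
pole (1 + j5·0.125) = 1 + j0.625 → |·| ≈ 1.1792, ∠ ≈ 32.01°
pole (1 + j5·0.01) = 1 + j0.05 → |·| ≈ 1.0012, ∠ ≈ 2.86°
|L| = 0.025 · 1 / (1.4142 · 1.1792 · 1.0012) ≈ 0.014973
Gain = 20 log₁₀(0.014973) ≈ -36.49 dB
∠L = (0°) − (45.00° + 32.01° + 2.86°) = -79.87°

-36.5 dB, -79.9°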